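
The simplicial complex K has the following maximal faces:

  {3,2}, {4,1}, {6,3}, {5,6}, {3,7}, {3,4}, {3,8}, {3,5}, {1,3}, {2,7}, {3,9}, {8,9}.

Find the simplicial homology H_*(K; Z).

Order the vertices as 1 < 2 < 3 < 4 < 5 < 6 < 7 < 8 < 9. Listing each simplex with vertices in this order, K has dimension 1 with simplices:

  0-simplices (9): [1], [2], [3], [4], [5], [6], [7], [8], [9]
  1-simplices (12): [1,3], [1,4], [2,3], [2,7], [3,4], [3,5], [3,6], [3,7], [3,8], [3,9], [5,6], [8,9]

Hence C_0 ≅ Z^9, C_1 ≅ Z^12.

Boundary ∂_1: C_1 → C_0 is given by ∂[p,q] = [q] − [p]. For instance
  ∂[1,4] = [4] − [1].
This gives a 9×12 integer matrix of rank 8; reducing to Smith normal form yields diagonal entries (1,1,1,1,1,1,1,1).

Reading off H_k = ker ∂_k / im ∂_{k+1}:

  H_0: rank C_0 − rank ∂_1 = 9 − 8 = 1, and the invariant factors of ∂_1 are all 1, so H_0 = Z.
  H_1: rank ker ∂_1 − rank ∂_2 = (12 − 8) − 0 = 4, and there is no ∂_2, so H_1 = Z^4.

As a check, the Euler characteristic is 9 − 12 = -3, which agrees with 1 − 4 = -3.
(K is a triangulation of a wedge of 4 circles.)

H_0 = Z,  H_1 = Z^4.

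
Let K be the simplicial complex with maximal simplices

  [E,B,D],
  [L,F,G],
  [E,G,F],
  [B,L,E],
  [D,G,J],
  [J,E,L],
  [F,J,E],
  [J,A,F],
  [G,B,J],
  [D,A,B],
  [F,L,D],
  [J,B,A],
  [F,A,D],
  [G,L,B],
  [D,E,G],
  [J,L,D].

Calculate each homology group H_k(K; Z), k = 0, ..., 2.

H_0 = Z,  H_1 = Z^2,  H_2 = Z.

Order the vertices as A < B < D < E < F < G < J < L. Listing each simplex with vertices in this order, K has dimension 2 with simplices:

  0-simplices (8): A, B, D, E, F, G, J, L
  1-simplices (24): AB, AD, AF, AJ, BD, BE, BG, BJ, BL, DE, DF, DG, DJ, DL, EF, EG, EJ, EL, FG, FJ, FL, GJ, GL, JL
  2-simplices (16): ABD, ABJ, ADF, AFJ, BDE, BEL, BGJ, BGL, DEG, DFL, DGJ, DJL, EFG, EFJ, EJL, FGL

giving chain groups C_0 ≅ Z^8, C_1 ≅ Z^24, C_2 ≅ Z^16.

∂_1: C_1 → C_0 maps an edge to its endpoints' difference, ∂[p,q] = q − p. For instance
  ∂AJ = J − A.
As a 8×24 matrix over Z this has rank 7, with invariant factors (1,1,1,1,1,1,1).

The boundary map ∂_2: C_2 → C_1 maps a triangle to the signed sum of its edges. For instance
  ∂FGL = GL − FL + FG,
  ∂BEL = EL − BL + BE.
The 24×16 boundary matrix has rank 15 and Smith normal form diag(1,1,1,1,1,1,1,1,1,1,1,1,1,1,1).

Now H_k = ker ∂_k / im ∂_{k+1}, so:

  H_0: rank C_0 − rank ∂_1 = 8 − 7 = 1, and the invariant factors of ∂_1 are all 1, so H_0 = Z.
  H_1: rank ker ∂_1 − rank ∂_2 = (24 − 7) − 15 = 2, and the invariant factors of ∂_2 are all 1, so H_1 = Z^2.
  H_2: rank ker ∂_2 − rank ∂_3 = (16 − 15) − 0 = 1, and there is no ∂_3, so H_2 = Z.

As a check, the Euler characteristic is 8 − 24 + 16 = 0, which agrees with 1 − 2 + 1 = 0.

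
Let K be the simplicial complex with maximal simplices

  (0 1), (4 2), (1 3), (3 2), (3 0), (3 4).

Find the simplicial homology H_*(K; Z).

K has 5 vertices, 6 edges.
rank ∂_0 = 0, rank ∂_1 = 4 ⇒ b_0 = 5 − 0 − 4 = 1; all invariant factors of ∂_1 are 1 so no torsion. So H_0 ≅ Z.
rank ∂_1 = 4, rank ∂_2 = 0 ⇒ b_1 = 6 − 4 − 0 = 2. So H_1 ≅ Z^2.

H_0 ≅ Z,  H_1 ≅ Z^2.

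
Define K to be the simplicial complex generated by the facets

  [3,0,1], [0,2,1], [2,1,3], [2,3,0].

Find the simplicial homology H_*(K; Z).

H_0 ≅ Z,  H_1 = 0,  H_2 ≅ Z.

Fix the vertex order 0 < 1 < 2 < 3 and write every simplex with vertices in increasing order. Then dim K = 2 and the simplices of K are:

  0-simplices (4): [0], [1], [2], [3]
  1-simplices (6): [0,1], [0,2], [0,3], [1,2], [1,3], [2,3]
  2-simplices (4): [0,1,2], [0,1,3], [0,2,3], [1,2,3]

giving chain groups C_0 ≅ Z^4, C_1 ≅ Z^6, C_2 ≅ Z^4.

The boundary map ∂_1: C_1 → C_0 sends each edge [p,q] (with p < q) to q − p. For instance
  ∂[0,1] = [1] − [0].
The resulting 4×6 matrix has rank 3, and its Smith normal form has invariant factors (1,1,1).

∂_2: C_2 → C_1 acts by ∂[p,q,r] = [q,r] − [p,r] + [p,q]. For instance
  ∂[1,2,3] = [2,3] − [1,3] + [1,2],
  ∂[0,2,3] = [2,3] − [0,3] + [0,2].
As a 6×4 matrix over Z this has rank 3, with invariant factors (1,1,1).

From H_k ≅ ker(∂_k) / im(∂_{k+1}) we obtain:

  H_0: rank C_0 − rank ∂_1 = 4 − 3 = 1, and the invariant factors of ∂_1 are all 1, so H_0 = Z.
  H_1: rank ker ∂_1 − rank ∂_2 = (6 − 3) − 3 = 0, and the invariant factors of ∂_2 are all 1, so H_1 = 0.
  H_2: rank ker ∂_2 − rank ∂_3 = (4 − 3) − 0 = 1, and there is no ∂_3, so H_2 = Z.

As a check, the Euler characteristic is 4 − 6 + 4 = 2, which agrees with 1 − 0 + 1 = 2.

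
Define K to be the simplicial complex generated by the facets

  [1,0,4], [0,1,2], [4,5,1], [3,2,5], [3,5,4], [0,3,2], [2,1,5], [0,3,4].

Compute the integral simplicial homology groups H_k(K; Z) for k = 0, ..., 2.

H_0 = Z,  H_1 = 0,  H_2 = Z.

Take the total order 0 < 1 < 2 < 3 < 4 < 5 on the vertex set. Then K (dimension 2) consists of the simplices:

  0-simplices (6): [0], [1], [2], [3], [4], [5]
  1-simplices (12): [0,1], [0,2], [0,3], [0,4], [1,2], [1,4], [1,5], [2,3], [2,5], [3,4], [3,5], [4,5]
  2-simplices (8): [0,1,2], [0,1,4], [0,2,3], [0,3,4], [1,2,5], [1,4,5], [2,3,5], [3,4,5]

giving chain groups C_0 ≅ Z^6, C_1 ≅ Z^12, C_2 ≅ Z^8.

∂_1: C_1 → C_0 is given by ∂[p,q] = [q] − [p]. For instance
  ∂[1,4] = [4] − [1].
As a 6×12 matrix over Z this has rank 5, with invariant factors (1,1,1,1,1).

The boundary map ∂_2: C_2 → C_1 acts by ∂[p,q,r] = [q,r] − [p,r] + [p,q]. For instance
  ∂[3,4,5] = [4,5] − [3,5] + [3,4],
  ∂[0,2,3] = [2,3] − [0,3] + [0,2].
As a 12×8 matrix over Z this has rank 7, with invariant factors (1,1,1,1,1,1,1).

From H_k ≅ ker(∂_k) / im(∂_{k+1}) we obtain:

  H_0: rank C_0 − rank ∂_1 = 6 − 5 = 1, and the invariant factors of ∂_1 are all 1, so H_0 ≅ Z.
  H_1: rank ker ∂_1 − rank ∂_2 = (12 − 5) − 7 = 0, and the invariant factors of ∂_2 are all 1, so H_1 ≅ 0.
  H_2: rank ker ∂_2 − rank ∂_3 = (8 − 7) − 0 = 1, and there is no ∂_3, so H_2 ≅ Z.

As a check, the Euler characteristic is 6 − 12 + 8 = 2, which agrees with 1 − 0 + 1 = 2.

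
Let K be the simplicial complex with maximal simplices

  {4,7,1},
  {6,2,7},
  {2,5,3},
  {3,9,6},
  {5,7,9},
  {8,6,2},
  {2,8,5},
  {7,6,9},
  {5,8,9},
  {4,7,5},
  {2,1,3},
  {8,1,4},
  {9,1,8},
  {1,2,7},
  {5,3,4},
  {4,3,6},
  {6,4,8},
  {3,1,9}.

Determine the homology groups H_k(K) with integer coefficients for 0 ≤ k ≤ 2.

H_0 = Z,  H_1 = Z^2,  H_2 = Z.

Fix the vertex order 1 < 2 < 3 < 4 < 5 < 6 < 7 < 8 < 9 and write every simplex with vertices in increasing order. Then dim K = 2 and the simplices of K are:

  0-simplices (9): [1], [2], [3], [4], [5], [6], [7], [8], [9]
  1-simplices (27): (27 of them)
  2-simplices (18): [1,2,3], [1,2,7], [1,3,9], [1,4,7], [1,4,8], [1,8,9], [2,3,5], [2,5,8], [2,6,7], [2,6,8], [3,4,5], [3,4,6], [3,6,9], [4,5,7], [4,6,8], [5,7,9], [5,8,9], [6,7,9]

Hence C_0 ≅ Z^9, C_1 ≅ Z^27, C_2 ≅ Z^18.

∂_1: C_1 → C_0 is given by ∂[p,q] = [q] − [p].
As a 9×27 matrix over Z this has rank 8, with invariant factors (1,1,1,1,1,1,1,1).

The boundary map ∂_2: C_2 → C_1 acts by ∂[p,q,r] = [q,r] − [p,r] + [p,q]. For instance
  ∂[2,6,8] = [6,8] − [2,8] + [2,6],
  ∂[4,5,7] = [5,7] − [4,7] + [4,5].
The 27×18 boundary matrix has rank 17 and Smith normal form diag(1,1,1,1,1,1,1,1,1,1,1,1,1,1,1,1,1).

Computing H_k = (kernel of ∂_k) / (image of ∂_{k+1}):

  H_0: rank C_0 − rank ∂_1 = 9 − 8 = 1, and the invariant factors of ∂_1 are all 1, so H_0 = Z.
  H_1: rank ker ∂_1 − rank ∂_2 = (27 − 8) − 17 = 2, and the invariant factors of ∂_2 are all 1, so H_1 = Z^2.
  H_2: rank ker ∂_2 − rank ∂_3 = (18 − 17) − 0 = 1, and there is no ∂_3, so H_2 = Z.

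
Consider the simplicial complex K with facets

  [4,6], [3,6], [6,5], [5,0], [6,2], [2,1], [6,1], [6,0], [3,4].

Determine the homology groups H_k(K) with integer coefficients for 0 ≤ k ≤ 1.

H_0 = Z,  H_1 = Z^3.

Order the vertices as 0 < 1 < 2 < 3 < 4 < 5 < 6. Listing each simplex with vertices in this order, K has dimension 1 with simplices:

  0-simplices (7): [0], [1], [2], [3], [4], [5], [6]
  1-simplices (9): [0,5], [0,6], [1,2], [1,6], [2,6], [3,4], [3,6], [4,6], [5,6]

Hence C_0 ≅ Z^7, C_1 ≅ Z^9.

The boundary map ∂_1: C_1 → C_0 is given by ∂[p,q] = [q] − [p]. For instance
  ∂[2,6] = [6] − [2].
The resulting 7×9 matrix has rank 6, and its Smith normal form has invariant factors (1,1,1,1,1,1).

Reading off H_k = ker ∂_k / im ∂_{k+1}:

  H_0: rank C_0 − rank ∂_1 = 7 − 6 = 1, and the invariant factors of ∂_1 are all 1, so H_0 ≅ Z.
  H_1: rank ker ∂_1 − rank ∂_2 = (9 − 6) − 0 = 3, and there is no ∂_2, so H_1 ≅ Z^3.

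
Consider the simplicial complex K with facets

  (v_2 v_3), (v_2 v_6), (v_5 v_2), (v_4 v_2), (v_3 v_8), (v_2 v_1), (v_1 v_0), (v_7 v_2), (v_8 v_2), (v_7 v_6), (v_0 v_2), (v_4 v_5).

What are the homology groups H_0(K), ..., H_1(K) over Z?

H_0 ≅ Z,  H_1 ≅ Z^4.

Order the vertices as v_0 < v_1 < v_2 < v_3 < v_4 < v_5 < v_6 < v_7 < v_8. Listing each simplex with vertices in this order, K has dimension 1 with simplices:

  0-simplices (9): [v_0], [v_1], [v_2], [v_3], [v_4], [v_5], [v_6], [v_7], [v_8]
  1-simplices (12): [v_0,v_1], [v_0,v_2], [v_1,v_2], [v_2,v_3], [v_2,v_4], [v_2,v_5], [v_2,v_6], [v_2,v_7], [v_2,v_8], [v_3,v_8], [v_4,v_5], [v_6,v_7]

giving chain groups C_0 ≅ Z^9, C_1 ≅ Z^12.

∂_1: C_1 → C_0 is given by ∂[p,q] = [q] − [p]. For instance
  ∂[v_4,v_5] = [v_5] − [v_4].
As a 9×12 matrix over Z this has rank 8, with invariant factors (1,1,1,1,1,1,1,1).

From H_k ≅ ker(∂_k) / im(∂_{k+1}) we obtain:

  H_0: rank C_0 − rank ∂_1 = 9 − 8 = 1, and the invariant factors of ∂_1 are all 1, so H_0 ≅ Z.
  H_1: rank ker ∂_1 − rank ∂_2 = (12 − 8) − 0 = 4, and there is no ∂_2, so H_1 ≅ Z^4.

As a check, the Euler characteristic is 9 − 12 = -3, which agrees with 1 − 4 = -3.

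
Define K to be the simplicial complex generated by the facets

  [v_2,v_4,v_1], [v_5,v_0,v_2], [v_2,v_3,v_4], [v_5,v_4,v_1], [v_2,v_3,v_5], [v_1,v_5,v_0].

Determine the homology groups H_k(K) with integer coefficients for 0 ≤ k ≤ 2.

Take the total order v_0 < v_1 < v_2 < v_3 < v_4 < v_5 on the vertex set. Then K (dimension 2) consists of the simplices:

  0-simplices (6): [v_0], [v_1], [v_2], [v_3], [v_4], [v_5]
  1-simplices (12): [v_0,v_1], [v_0,v_2], [v_0,v_5], [v_1,v_2], [v_1,v_4], [v_1,v_5], [v_2,v_3], [v_2,v_4], [v_2,v_5], [v_3,v_4], [v_3,v_5], [v_4,v_5]
  2-simplices (6): [v_0,v_1,v_5], [v_0,v_2,v_5], [v_1,v_2,v_4], [v_1,v_4,v_5], [v_2,v_3,v_4], [v_2,v_3,v_5]

Hence C_0 ≅ Z^6, C_1 ≅ Z^12, C_2 ≅ Z^6.

Boundary ∂_1: C_1 → C_0 is given by ∂[p,q] = [q] − [p]. For instance
  ∂[v_0,v_2] = [v_2] − [v_0].
This gives a 6×12 integer matrix of rank 5; reducing to Smith normal form yields diagonal entries (1,1,1,1,1).

The boundary map ∂_2: C_2 → C_1 acts by ∂[p,q,r] = [q,r] − [p,r] + [p,q]. For instance
  ∂[v_1,v_4,v_5] = [v_4,v_5] − [v_1,v_5] + [v_1,v_4],
  ∂[v_0,v_2,v_5] = [v_2,v_5] − [v_0,v_5] + [v_0,v_2].
This gives a 12×6 integer matrix of rank 6; reducing to Smith normal form yields diagonal entries (1,1,1,1,1,1).

Now H_k = ker ∂_k / im ∂_{k+1}, so:

  H_0: rank C_0 − rank ∂_1 = 6 − 5 = 1, and the invariant factors of ∂_1 are all 1, so H_0 = Z.
  H_1: rank ker ∂_1 − rank ∂_2 = (12 − 5) − 6 = 1, and the invariant factors of ∂_2 are all 1, so H_1 = Z.
  H_2: rank ker ∂_2 − rank ∂_3 = (6 − 6) − 0 = 0, and there is no ∂_3, so H_2 = 0.

H_0 = Z,  H_1 = Z,  H_2 = 0.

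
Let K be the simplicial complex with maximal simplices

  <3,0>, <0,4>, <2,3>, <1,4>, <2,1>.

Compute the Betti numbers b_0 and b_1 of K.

We work with the vertex ordering 0 < 1 < 2 < 3 < 4. The simplices of K, each written with vertices in increasing order, are:

  0-simplices (5): [0], [1], [2], [3], [4]
  1-simplices (5): [0,3], [0,4], [1,2], [1,4], [2,3]

so the chain groups are C_0 ≅ Z^5, C_1 ≅ Z^5.

The boundary map ∂_1: C_1 → C_0 sends each edge [p,q] (with p < q) to q − p.
The resulting 5×5 matrix has rank 4, and its Smith normal form has invariant factors (1,1,1,1).

Reading off H_k = ker ∂_k / im ∂_{k+1}:

  H_0: rank C_0 − rank ∂_1 = 5 − 4 = 1, and the invariant factors of ∂_1 are all 1, so H_0 ≅ Z.
  H_1: rank ker ∂_1 − rank ∂_2 = (5 − 4) − 0 = 1, and there is no ∂_2, so H_1 ≅ Z.

As a check, the Euler characteristic is 5 − 5 = 0, which agrees with 1 − 1 = 0.

Hence the Betti numbers are b_0 = 1, b_1 = 1.

b_0 = 1, b_1 = 1.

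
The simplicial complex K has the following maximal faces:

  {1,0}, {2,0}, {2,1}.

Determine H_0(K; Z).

H_0 = Z.

We work with the vertex ordering 0 < 1 < 2. The simplices of K, each written with vertices in increasing order, are:

  0-simplices (3): [0], [1], [2]
  1-simplices (3): [0,1], [0,2], [1,2]

giving chain groups C_0 ≅ Z^3, C_1 ≅ Z^3.

∂_1: C_1 → C_0 maps an edge to its endpoints' difference, ∂[p,q] = q − p.
This gives a 3×3 integer matrix of rank 2; reducing to Smith normal form yields diagonal entries (1,1).

From H_k ≅ ker(∂_k) / im(∂_{k+1}) we obtain:

  H_0: rank C_0 − rank ∂_1 = 3 − 2 = 1, and the invariant factors of ∂_1 are all 1, so H_0 = Z.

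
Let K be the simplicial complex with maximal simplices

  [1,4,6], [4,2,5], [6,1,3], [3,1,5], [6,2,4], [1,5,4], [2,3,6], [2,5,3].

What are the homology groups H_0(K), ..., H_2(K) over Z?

Order the vertices as 1 < 2 < 3 < 4 < 5 < 6. Listing each simplex with vertices in this order, K has dimension 2 with simplices:

  0-simplices (6): [1], [2], [3], [4], [5], [6]
  1-simplices (12): [1,3], [1,4], [1,5], [1,6], [2,3], [2,4], [2,5], [2,6], [3,5], [3,6], [4,5], [4,6]
  2-simplices (8): [1,3,5], [1,3,6], [1,4,5], [1,4,6], [2,3,5], [2,3,6], [2,4,5], [2,4,6]

Hence C_0 ≅ Z^6, C_1 ≅ Z^12, C_2 ≅ Z^8.

∂_1: C_1 → C_0 maps an edge to its endpoints' difference, ∂[p,q] = q − p. For instance
  ∂[1,5] = [5] − [1].
As a 6×12 matrix over Z this has rank 5, with invariant factors (1,1,1,1,1).

The boundary map ∂_2: C_2 → C_1 maps a triangle to the signed sum of its edges. For instance
  ∂[2,4,5] = [4,5] − [2,5] + [2,4],
  ∂[1,4,6] = [4,6] − [1,6] + [1,4].
The 12×8 boundary matrix has rank 7 and Smith normal form diag(1,1,1,1,1,1,1).

Computing H_k = (kernel of ∂_k) / (image of ∂_{k+1}):

  H_0: rank C_0 − rank ∂_1 = 6 − 5 = 1, and the invariant factors of ∂_1 are all 1, so H_0 ≅ Z.
  H_1: rank ker ∂_1 − rank ∂_2 = (12 − 5) − 7 = 0, and the invariant factors of ∂_2 are all 1, so H_1 ≅ 0.
  H_2: rank ker ∂_2 − rank ∂_3 = (8 − 7) − 0 = 1, and there is no ∂_3, so H_2 ≅ Z.

H_0 ≅ Z,  H_1 = 0,  H_2 ≅ Z.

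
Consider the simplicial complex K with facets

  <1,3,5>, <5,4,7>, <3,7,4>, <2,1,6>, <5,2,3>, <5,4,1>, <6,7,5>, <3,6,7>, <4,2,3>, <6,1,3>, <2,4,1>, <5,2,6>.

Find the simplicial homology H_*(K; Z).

K has 7 vertices, 18 edges, 12 triangles.
rank ∂_0 = 0, rank ∂_1 = 6 ⇒ b_0 = 7 − 0 − 6 = 1; all invariant factors of ∂_1 are 1 so no torsion. So H_0 = Z.
rank ∂_1 = 6, rank ∂_2 = 12 ⇒ b_1 = 18 − 6 − 12 = 0; ∂_2 has invariant factor(s) [2] giving torsion. So H_1 = Z/2.
rank ∂_2 = 12, rank ∂_3 = 0 ⇒ b_2 = 12 − 12 − 0 = 0. So H_2 = 0.

H_0 = Z,  H_1 = Z/2,  H_2 = 0.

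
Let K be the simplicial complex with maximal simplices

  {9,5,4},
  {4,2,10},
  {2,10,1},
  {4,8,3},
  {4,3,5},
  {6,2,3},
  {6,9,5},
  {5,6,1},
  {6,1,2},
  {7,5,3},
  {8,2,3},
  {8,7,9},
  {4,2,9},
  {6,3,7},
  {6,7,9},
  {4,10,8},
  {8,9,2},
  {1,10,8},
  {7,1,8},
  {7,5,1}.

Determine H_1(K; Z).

H_1 = Z ⊕ Z/2.

Take the total order 1 < 2 < 3 < 4 < 5 < 6 < 7 < 8 < 9 < 10 on the vertex set. Then K (dimension 2) consists of the simplices:

  0-simplices (10): [1], [2], [3], [4], [5], [6], [7], [8], [9], [10]
  1-simplices (30): (30 of them)
  2-simplices (20): (20 of them)

giving chain groups C_0 ≅ Z^10, C_1 ≅ Z^30, C_2 ≅ Z^20.

∂_1: C_1 → C_0 sends each edge [p,q] (with p < q) to q − p.
As a 10×30 matrix over Z this has rank 9, with invariant factors (1,1,1,1,1,1,1,1,1).

∂_2: C_2 → C_1 acts by ∂[p,q,r] = [q,r] − [p,r] + [p,q]. For instance
  ∂[1,5,6] = [5,6] − [1,6] + [1,5],
  ∂[1,2,10] = [2,10] − [1,10] + [1,2].
The 30×20 boundary matrix has rank 20 and Smith normal form diag(1,1,1,1,1,1,1,1,1,1,1,1,1,1,1,1,1,1,1,2).

Computing H_k = (kernel of ∂_k) / (image of ∂_{k+1}):

  H_1: rank ker ∂_1 − rank ∂_2 = (30 − 9) − 20 = 1, and ∂_2 has invariant factor 2 > 1, so H_1 = Z ⊕ Z/2.

(K is a triangulation of the Klein bottle.)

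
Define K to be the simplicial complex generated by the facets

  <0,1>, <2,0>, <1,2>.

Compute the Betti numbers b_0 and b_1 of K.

Fix the vertex order 0 < 1 < 2 and write every simplex with vertices in increasing order. Then dim K = 1 and the simplices of K are:

  0-simplices (3): [0], [1], [2]
  1-simplices (3): [0,1], [0,2], [1,2]

so the chain groups are C_0 ≅ Z^3, C_1 ≅ Z^3.

The boundary map ∂_1: C_1 → C_0 sends each edge [p,q] (with p < q) to q − p. For instance
  ∂[0,2] = [2] − [0].
As a 3×3 matrix over Z this has rank 2, with invariant factors (1,1).

Computing H_k = (kernel of ∂_k) / (image of ∂_{k+1}):

  H_0: rank C_0 − rank ∂_1 = 3 − 2 = 1, and the invariant factors of ∂_1 are all 1, so H_0 = Z.
  H_1: rank ker ∂_1 − rank ∂_2 = (3 − 2) − 0 = 1, and there is no ∂_2, so H_1 = Z.

As a check, the Euler characteristic is 3 − 3 = 0, which agrees with 1 − 1 = 0.
(K is a triangulation of the circle S^1.)

Hence the Betti numbers are b_0 = 1, b_1 = 1.

b_0 = 1, b_1 = 1.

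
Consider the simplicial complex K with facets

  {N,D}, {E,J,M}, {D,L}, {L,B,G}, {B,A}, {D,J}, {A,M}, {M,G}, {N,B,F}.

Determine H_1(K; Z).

H_1 ≅ Z^3.

We work with the vertex ordering A < B < D < E < F < G < J < L < M < N. The simplices of K, each written with vertices in increasing order, are:

  0-simplices (10): A, B, D, E, F, G, J, L, M, N
  1-simplices (15): AB, AM, BF, BG, BL, BN, DJ, DL, DN, EJ, EM, FN, GL, GM, JM
  2-simplices (3): BFN, BGL, EJM

giving chain groups C_0 ≅ Z^10, C_1 ≅ Z^15, C_2 ≅ Z^3.

The boundary map ∂_1: C_1 → C_0 maps an edge to its endpoints' difference, ∂[p,q] = q − p. For instance
  ∂AM = M − A.
This gives a 10×15 integer matrix of rank 9; reducing to Smith normal form yields diagonal entries (1,1,1,1,1,1,1,1,1).

∂_2: C_2 → C_1 maps a triangle to the signed sum of its edges. For instance
  ∂EJM = JM − EM + EJ,
  ∂BGL = GL − BL + BG.
This gives a 15×3 integer matrix of rank 3; reducing to Smith normal form yields diagonal entries (1,1,1).

Now H_k = ker ∂_k / im ∂_{k+1}, so:

  H_1: rank ker ∂_1 − rank ∂_2 = (15 − 9) − 3 = 3, and the invariant factors of ∂_2 are all 1, so H_1 = Z^3.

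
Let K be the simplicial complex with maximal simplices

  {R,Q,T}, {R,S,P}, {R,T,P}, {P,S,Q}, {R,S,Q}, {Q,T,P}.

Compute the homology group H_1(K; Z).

H_1 ≅ 0.

Fix the vertex order P < Q < R < S < T and write every simplex with vertices in increasing order. Then dim K = 2 and the simplices of K are:

  0-simplices (5): P, Q, R, S, T
  1-simplices (9): PQ, PR, PS, PT, QR, QS, QT, RS, RT
  2-simplices (6): PQS, PQT, PRS, PRT, QRS, QRT

Hence C_0 ≅ Z^5, C_1 ≅ Z^9, C_2 ≅ Z^6.

∂_1: C_1 → C_0 sends each edge [p,q] (with p < q) to q − p. For instance
  ∂PT = T − P.
The resulting 5×9 matrix has rank 4, and its Smith normal form has invariant factors (1,1,1,1).

Boundary ∂_2: C_2 → C_1 acts by ∂[p,q,r] = [q,r] − [p,r] + [p,q]. For instance
  ∂PRT = RT − PT + PR,
  ∂QRS = RS − QS + QR.
The resulting 9×6 matrix has rank 5, and its Smith normal form has invariant factors (1,1,1,1,1).

Reading off H_k = ker ∂_k / im ∂_{k+1}:

  H_1: rank ker ∂_1 − rank ∂_2 = (9 − 4) − 5 = 0, and the invariant factors of ∂_2 are all 1, so H_1 ≅ 0.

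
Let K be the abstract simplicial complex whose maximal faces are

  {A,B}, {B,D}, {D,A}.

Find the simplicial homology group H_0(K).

Take the total order A < B < D on the vertex set. Then K (dimension 1) consists of the simplices:

  0-simplices (3): A, B, D
  1-simplices (3): AB, AD, BD

giving chain groups C_0 ≅ Z^3, C_1 ≅ Z^3.

∂_1: C_1 → C_0 is given by ∂[p,q] = [q] − [p]. For instance
  ∂BD = D − B.
The resulting 3×3 matrix has rank 2, and its Smith normal form has invariant factors (1,1).

Now H_k = ker ∂_k / im ∂_{k+1}, so:

  H_0: rank C_0 − rank ∂_1 = 3 − 2 = 1, and the invariant factors of ∂_1 are all 1, so H_0 ≅ Z.

(K is a triangulation of the circle S^1.)

H_0 ≅ Z.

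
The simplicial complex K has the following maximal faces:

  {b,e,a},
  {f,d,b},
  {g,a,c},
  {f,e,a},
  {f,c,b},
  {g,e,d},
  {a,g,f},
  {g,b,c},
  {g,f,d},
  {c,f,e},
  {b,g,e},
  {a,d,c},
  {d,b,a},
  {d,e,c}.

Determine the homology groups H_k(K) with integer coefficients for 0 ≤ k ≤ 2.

H_0 = Z,  H_1 = Z^2,  H_2 = Z.

Take the total order a < b < c < d < e < f < g on the vertex set. Then K (dimension 2) consists of the simplices:

  0-simplices (7): a, b, c, d, e, f, g
  1-simplices (21): ab, ac, ad, ae, af, ag, bc, bd, be, bf, bg, cd, ce, cf, cg, de, df, dg, ef, eg, fg
  2-simplices (14): abd, abe, acd, acg, aef, afg, bcf, bcg, bdf, beg, cde, cef, deg, dfg

so the chain groups are C_0 ≅ Z^7, C_1 ≅ Z^21, C_2 ≅ Z^14.

∂_1: C_1 → C_0 maps an edge to its endpoints' difference, ∂[p,q] = q − p. For instance
  ∂ac = c − a.
The 7×21 boundary matrix has rank 6 and Smith normal form diag(1,1,1,1,1,1).

The boundary map ∂_2: C_2 → C_1 sends each 2-simplex [p,q,r] to [q,r] − [p,r] + [p,q]. For instance
  ∂beg = eg − bg + be,
  ∂acd = cd − ad + ac.
The 21×14 boundary matrix has rank 13 and Smith normal form diag(1,1,1,1,1,1,1,1,1,1,1,1,1).

From H_k ≅ ker(∂_k) / im(∂_{k+1}) we obtain:

  H_0: rank C_0 − rank ∂_1 = 7 − 6 = 1, and the invariant factors of ∂_1 are all 1, so H_0 ≅ Z.
  H_1: rank ker ∂_1 − rank ∂_2 = (21 − 6) − 13 = 2, and the invariant factors of ∂_2 are all 1, so H_1 ≅ Z^2.
  H_2: rank ker ∂_2 − rank ∂_3 = (14 − 13) − 0 = 1, and there is no ∂_3, so H_2 ≅ Z.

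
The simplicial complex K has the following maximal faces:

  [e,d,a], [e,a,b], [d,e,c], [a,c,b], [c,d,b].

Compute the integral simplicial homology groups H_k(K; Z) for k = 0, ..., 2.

Fix the vertex order a < b < c < d < e and write every simplex with vertices in increasing order. Then dim K = 2 and the simplices of K are:

  0-simplices (5): a, b, c, d, e
  1-simplices (10): ab, ac, ad, ae, bc, bd, be, cd, ce, de
  2-simplices (5): abc, abe, ade, bcd, cde

giving chain groups C_0 ≅ Z^5, C_1 ≅ Z^10, C_2 ≅ Z^5.

The boundary map ∂_1: C_1 → C_0 maps an edge to its endpoints' difference, ∂[p,q] = q − p.
The resulting 5×10 matrix has rank 4, and its Smith normal form has invariant factors (1,1,1,1).

∂_2: C_2 → C_1 acts by ∂[p,q,r] = [q,r] − [p,r] + [p,q]. For instance
  ∂abe = be − ae + ab,
  ∂ade = de − ae + ad.
This gives a 10×5 integer matrix of rank 5; reducing to Smith normal form yields diagonal entries (1,1,1,1,1).

Now H_k = ker ∂_k / im ∂_{k+1}, so:

  H_0: rank C_0 − rank ∂_1 = 5 − 4 = 1, and the invariant factors of ∂_1 are all 1, so H_0 ≅ Z.
  H_1: rank ker ∂_1 − rank ∂_2 = (10 − 4) − 5 = 1, and the invariant factors of ∂_2 are all 1, so H_1 ≅ Z.
  H_2: rank ker ∂_2 − rank ∂_3 = (5 − 5) − 0 = 0, and there is no ∂_3, so H_2 ≅ 0.

H_0 ≅ Z,  H_1 ≅ Z,  H_2 = 0.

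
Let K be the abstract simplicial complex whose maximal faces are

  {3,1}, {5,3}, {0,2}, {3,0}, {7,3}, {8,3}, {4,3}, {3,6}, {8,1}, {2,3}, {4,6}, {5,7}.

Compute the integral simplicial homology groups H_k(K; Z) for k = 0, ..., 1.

K has 9 vertices, 12 edges.
rank ∂_0 = 0, rank ∂_1 = 8 ⇒ b_0 = 9 − 0 − 8 = 1; all invariant factors of ∂_1 are 1 so no torsion. So H_0 = Z.
rank ∂_1 = 8, rank ∂_2 = 0 ⇒ b_1 = 12 − 8 − 0 = 4. So H_1 = Z^4.

H_0 = Z,  H_1 = Z^4.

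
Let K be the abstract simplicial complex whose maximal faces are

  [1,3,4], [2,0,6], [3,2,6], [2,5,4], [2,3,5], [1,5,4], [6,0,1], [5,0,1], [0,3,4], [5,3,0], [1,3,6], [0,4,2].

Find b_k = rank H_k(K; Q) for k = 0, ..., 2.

K has 7 vertices, 18 edges, 12 triangles.
rank ∂_0 = 0, rank ∂_1 = 6 ⇒ b_0 = 7 − 0 − 6 = 1; all invariant factors of ∂_1 are 1 so no torsion. So H_0 = Z.
rank ∂_1 = 6, rank ∂_2 = 12 ⇒ b_1 = 18 − 6 − 12 = 0; ∂_2 has invariant factor(s) [2] giving torsion. So H_1 = Z/2.
rank ∂_2 = 12, rank ∂_3 = 0 ⇒ b_2 = 12 − 12 − 0 = 0. So H_2 = 0.

b_0 = 1, b_1 = 0, b_2 = 0.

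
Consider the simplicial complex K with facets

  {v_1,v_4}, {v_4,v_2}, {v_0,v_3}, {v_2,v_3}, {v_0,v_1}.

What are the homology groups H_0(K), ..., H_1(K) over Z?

K has 5 vertices, 5 edges.
rank ∂_0 = 0, rank ∂_1 = 4 ⇒ b_0 = 5 − 0 − 4 = 1; all invariant factors of ∂_1 are 1 so no torsion. So H_0 = Z.
rank ∂_1 = 4, rank ∂_2 = 0 ⇒ b_1 = 5 − 4 − 0 = 1. So H_1 = Z.

H_0 = Z,  H_1 = Z.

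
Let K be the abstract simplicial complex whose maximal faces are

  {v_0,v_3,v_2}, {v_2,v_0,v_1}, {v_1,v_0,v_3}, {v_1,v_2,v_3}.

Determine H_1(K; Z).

H_1 = 0.

Take the total order v_0 < v_1 < v_2 < v_3 on the vertex set. Then K (dimension 2) consists of the simplices:

  0-simplices (4): [v_0], [v_1], [v_2], [v_3]
  1-simplices (6): [v_0,v_1], [v_0,v_2], [v_0,v_3], [v_1,v_2], [v_1,v_3], [v_2,v_3]
  2-simplices (4): [v_0,v_1,v_2], [v_0,v_1,v_3], [v_0,v_2,v_3], [v_1,v_2,v_3]

so the chain groups are C_0 ≅ Z^4, C_1 ≅ Z^6, C_2 ≅ Z^4.

The boundary map ∂_1: C_1 → C_0 is given by ∂[p,q] = [q] − [p].
This gives a 4×6 integer matrix of rank 3; reducing to Smith normal form yields diagonal entries (1,1,1).

The boundary map ∂_2: C_2 → C_1 sends each 2-simplex [p,q,r] to [q,r] − [p,r] + [p,q]. For instance
  ∂[v_0,v_2,v_3] = [v_2,v_3] − [v_0,v_3] + [v_0,v_2],
  ∂[v_1,v_2,v_3] = [v_2,v_3] − [v_1,v_3] + [v_1,v_2].
This gives a 6×4 integer matrix of rank 3; reducing to Smith normal form yields diagonal entries (1,1,1).

Computing H_k = (kernel of ∂_k) / (image of ∂_{k+1}):

  H_1: rank ker ∂_1 − rank ∂_2 = (6 − 3) − 3 = 0, and the invariant factors of ∂_2 are all 1, so H_1 ≅ 0.

(K is a triangulation of the 2-sphere S^2.)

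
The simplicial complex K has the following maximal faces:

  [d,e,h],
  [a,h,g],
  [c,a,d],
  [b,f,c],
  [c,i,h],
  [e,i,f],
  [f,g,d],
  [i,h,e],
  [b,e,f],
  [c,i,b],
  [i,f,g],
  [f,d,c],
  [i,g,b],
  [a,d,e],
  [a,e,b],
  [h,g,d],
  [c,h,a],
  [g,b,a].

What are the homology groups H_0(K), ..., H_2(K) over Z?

We work with the vertex ordering a < b < c < d < e < f < g < h < i. The simplices of K, each written with vertices in increasing order, are:

  0-simplices (9): a, b, c, d, e, f, g, h, i
  1-simplices (27): ab, ac, ad, ae, ag, ah, bc, be, bf, bg, bi, cd, cf, ch, ci, de, df, dg, dh, ef, eh, ei, fg, fi, gh, gi, hi
  2-simplices (18): abe, abg, acd, ach, ade, agh, bcf, bci, bef, bgi, cdf, chi, deh, dfg, dgh, efi, ehi, fgi

giving chain groups C_0 ≅ Z^9, C_1 ≅ Z^27, C_2 ≅ Z^18.

Boundary ∂_1: C_1 → C_0 is given by ∂[p,q] = [q] − [p].
This gives a 9×27 integer matrix of rank 8; reducing to Smith normal form yields diagonal entries (1,1,1,1,1,1,1,1).

Boundary ∂_2: C_2 → C_1 acts by ∂[p,q,r] = [q,r] − [p,r] + [p,q]. For instance
  ∂dfg = fg − dg + df,
  ∂agh = gh − ah + ag.
The resulting 27×18 matrix has rank 18, and its Smith normal form has invariant factors (1,1,1,1,1,1,1,1,1,1,1,1,1,1,1,1,1,2).

Now H_k = ker ∂_k / im ∂_{k+1}, so:

  H_0: rank C_0 − rank ∂_1 = 9 − 8 = 1, and the invariant factors of ∂_1 are all 1, so H_0 = Z.
  H_1: rank ker ∂_1 − rank ∂_2 = (27 − 8) − 18 = 1, and ∂_2 has invariant factor 2 > 1, so H_1 = Z ⊕ Z/2.
  H_2: rank ker ∂_2 − rank ∂_3 = (18 − 18) − 0 = 0, and there is no ∂_3, so H_2 = 0.

As a check, the Euler characteristic is 9 − 27 + 18 = 0, which agrees with 1 − 1 + 0 = 0.

H_0 ≅ Z,  H_1 ≅ Z ⊕ Z/2,  H_2 = 0.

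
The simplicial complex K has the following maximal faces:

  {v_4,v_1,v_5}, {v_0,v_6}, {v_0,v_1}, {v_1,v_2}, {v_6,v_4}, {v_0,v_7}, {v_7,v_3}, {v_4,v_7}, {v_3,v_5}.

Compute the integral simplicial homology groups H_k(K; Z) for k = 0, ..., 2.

Take the total order v_0 < v_1 < v_2 < v_3 < v_4 < v_5 < v_6 < v_7 on the vertex set. Then K (dimension 2) consists of the simplices:

  0-simplices (8): [v_0], [v_1], [v_2], [v_3], [v_4], [v_5], [v_6], [v_7]
  1-simplices (11): [v_0,v_1], [v_0,v_6], [v_0,v_7], [v_1,v_2], [v_1,v_4], [v_1,v_5], [v_3,v_5], [v_3,v_7], [v_4,v_5], [v_4,v_6], [v_4,v_7]
  2-simplices (1): [v_1,v_4,v_5]

Hence C_0 ≅ Z^8, C_1 ≅ Z^11, C_2 ≅ Z^1.

The boundary map ∂_1: C_1 → C_0 is given by ∂[p,q] = [q] − [p].
The 8×11 boundary matrix has rank 7 and Smith normal form diag(1,1,1,1,1,1,1).

Boundary ∂_2: C_2 → C_1 sends each 2-simplex [p,q,r] to [q,r] − [p,r] + [p,q]. For instance
  ∂[v_1,v_4,v_5] = [v_4,v_5] − [v_1,v_5] + [v_1,v_4].
As a 11×1 matrix over Z this has rank 1, with invariant factors (1).

Computing H_k = (kernel of ∂_k) / (image of ∂_{k+1}):

  H_0: rank C_0 − rank ∂_1 = 8 − 7 = 1, and the invariant factors of ∂_1 are all 1, so H_0 = Z.
  H_1: rank ker ∂_1 − rank ∂_2 = (11 − 7) − 1 = 3, and the invariant factors of ∂_2 are all 1, so H_1 = Z^3.
  H_2: rank ker ∂_2 − rank ∂_3 = (1 − 1) − 0 = 0, and there is no ∂_3, so H_2 = 0.

As a check, the Euler characteristic is 8 − 11 + 1 = -2, which agrees with 1 − 3 + 0 = -2.

H_0 = Z,  H_1 = Z^3,  H_2 = 0.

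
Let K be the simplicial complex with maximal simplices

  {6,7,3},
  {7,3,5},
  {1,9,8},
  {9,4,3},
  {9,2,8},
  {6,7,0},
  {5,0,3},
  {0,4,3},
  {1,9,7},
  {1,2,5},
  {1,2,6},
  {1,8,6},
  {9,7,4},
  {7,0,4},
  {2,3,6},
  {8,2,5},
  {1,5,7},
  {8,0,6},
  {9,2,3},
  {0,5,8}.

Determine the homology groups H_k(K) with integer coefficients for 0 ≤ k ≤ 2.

H_0 = Z,  H_1 = Z ⊕ Z/2,  H_2 = 0.

Order the vertices as 0 < 1 < 2 < 3 < 4 < 5 < 6 < 7 < 8 < 9. Listing each simplex with vertices in this order, K has dimension 2 with simplices:

  0-simplices (10): [0], [1], [2], [3], [4], [5], [6], [7], [8], [9]
  1-simplices (30): (30 of them)
  2-simplices (20): (20 of them)

so the chain groups are C_0 ≅ Z^10, C_1 ≅ Z^30, C_2 ≅ Z^20.

∂_1: C_1 → C_0 sends each edge [p,q] (with p < q) to q − p.
The resulting 10×30 matrix has rank 9, and its Smith normal form has invariant factors (1,1,1,1,1,1,1,1,1).

∂_2: C_2 → C_1 acts by ∂[p,q,r] = [q,r] − [p,r] + [p,q]. For instance
  ∂[0,4,7] = [4,7] − [0,7] + [0,4],
  ∂[2,5,8] = [5,8] − [2,8] + [2,5].
As a 30×20 matrix over Z this has rank 20, with invariant factors (1,1,1,1,1,1,1,1,1,1,1,1,1,1,1,1,1,1,1,2).

Now H_k = ker ∂_k / im ∂_{k+1}, so:

  H_0: rank C_0 − rank ∂_1 = 10 − 9 = 1, and the invariant factors of ∂_1 are all 1, so H_0 = Z.
  H_1: rank ker ∂_1 − rank ∂_2 = (30 − 9) − 20 = 1, and ∂_2 has invariant factor 2 > 1, so H_1 = Z ⊕ Z/2.
  H_2: rank ker ∂_2 − rank ∂_3 = (20 − 20) − 0 = 0, and there is no ∂_3, so H_2 = 0.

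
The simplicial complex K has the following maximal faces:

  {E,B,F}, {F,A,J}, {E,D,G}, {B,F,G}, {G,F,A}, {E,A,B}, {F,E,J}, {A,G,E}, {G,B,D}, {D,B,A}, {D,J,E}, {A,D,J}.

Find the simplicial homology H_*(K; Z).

H_0 = Z,  H_1 = Z/2Z,  H_2 = 0.

K has 7 vertices, 18 edges, 12 triangles.
rank ∂_0 = 0, rank ∂_1 = 6 ⇒ b_0 = 7 − 0 − 6 = 1; all invariant factors of ∂_1 are 1 so no torsion. So H_0 ≅ Z.
rank ∂_1 = 6, rank ∂_2 = 12 ⇒ b_1 = 18 − 6 − 12 = 0; ∂_2 has invariant factor(s) [2] giving torsion. So H_1 ≅ Z/2Z.
rank ∂_2 = 12, rank ∂_3 = 0 ⇒ b_2 = 12 − 12 − 0 = 0. So H_2 ≅ 0.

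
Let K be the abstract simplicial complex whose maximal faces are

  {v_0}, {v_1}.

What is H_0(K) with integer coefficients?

We work with the vertex ordering v_0 < v_1. The simplices of K, each written with vertices in increasing order, are:

  0-simplices (2): [v_0], [v_1]

so the chain groups are C_0 ≅ Z^2.

Now H_k = ker ∂_k / im ∂_{k+1}, so:

  H_0: rank C_0 − rank ∂_1 = 2 − 0 = 2, and there is no ∂_1, so H_0 = Z^2.

H_0 = Z^2.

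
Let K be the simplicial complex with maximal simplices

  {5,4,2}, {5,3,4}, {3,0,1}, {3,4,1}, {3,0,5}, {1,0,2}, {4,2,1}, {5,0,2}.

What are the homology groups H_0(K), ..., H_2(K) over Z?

K has 6 vertices, 12 edges, 8 triangles.
rank ∂_0 = 0, rank ∂_1 = 5 ⇒ b_0 = 6 − 0 − 5 = 1; all invariant factors of ∂_1 are 1 so no torsion. So H_0 ≅ Z.
rank ∂_1 = 5, rank ∂_2 = 7 ⇒ b_1 = 12 − 5 − 7 = 0; all invariant factors of ∂_2 are 1 so no torsion. So H_1 ≅ 0.
rank ∂_2 = 7, rank ∂_3 = 0 ⇒ b_2 = 8 − 7 − 0 = 1. So H_2 ≅ Z.

H_0 ≅ Z,  H_1 = 0,  H_2 ≅ Z.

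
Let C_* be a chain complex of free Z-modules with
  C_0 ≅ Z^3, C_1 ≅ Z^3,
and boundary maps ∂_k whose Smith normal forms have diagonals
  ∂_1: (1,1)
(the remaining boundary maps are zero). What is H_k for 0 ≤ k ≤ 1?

H_0 = Z,  H_1 = Z.

H_0: b_0 = 3 − 0 − 2 = 1; torsion from ∂_1 factors > 1: none. So H_0 = Z.
H_1: b_1 = 3 − 2 − 0 = 1; torsion from ∂_2 factors > 1: none. So H_1 = Z.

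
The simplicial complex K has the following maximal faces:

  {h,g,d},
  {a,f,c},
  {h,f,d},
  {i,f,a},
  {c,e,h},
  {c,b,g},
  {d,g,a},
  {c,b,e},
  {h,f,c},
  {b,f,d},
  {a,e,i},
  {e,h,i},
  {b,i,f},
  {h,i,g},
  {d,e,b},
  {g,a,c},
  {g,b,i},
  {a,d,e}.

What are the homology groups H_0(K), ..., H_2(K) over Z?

We work with the vertex ordering a < b < c < d < e < f < g < h < i. The simplices of K, each written with vertices in increasing order, are:

  0-simplices (9): a, b, c, d, e, f, g, h, i
  1-simplices (27): ac, ad, ae, af, ag, ai, bc, bd, be, bf, bg, bi, ce, cf, cg, ch, de, df, dg, dh, eh, ei, fh, fi, gh, gi, hi
  2-simplices (18): acf, acg, ade, adg, aei, afi, bce, bcg, bde, bdf, bfi, bgi, ceh, cfh, dfh, dgh, ehi, ghi

giving chain groups C_0 ≅ Z^9, C_1 ≅ Z^27, C_2 ≅ Z^18.

The boundary map ∂_1: C_1 → C_0 maps an edge to its endpoints' difference, ∂[p,q] = q − p. For instance
  ∂ae = e − a.
The resulting 9×27 matrix has rank 8, and its Smith normal form has invariant factors (1,1,1,1,1,1,1,1).

The boundary map ∂_2: C_2 → C_1 sends each 2-simplex [p,q,r] to [q,r] − [p,r] + [p,q]. For instance
  ∂afi = fi − ai + af,
  ∂bdf = df − bf + bd.
As a 27×18 matrix over Z this has rank 17, with invariant factors (1,1,1,1,1,1,1,1,1,1,1,1,1,1,1,1,1).

From H_k ≅ ker(∂_k) / im(∂_{k+1}) we obtain:

  H_0: rank C_0 − rank ∂_1 = 9 − 8 = 1, and the invariant factors of ∂_1 are all 1, so H_0 ≅ Z.
  H_1: rank ker ∂_1 − rank ∂_2 = (27 − 8) − 17 = 2, and the invariant factors of ∂_2 are all 1, so H_1 ≅ Z^2.
  H_2: rank ker ∂_2 − rank ∂_3 = (18 − 17) − 0 = 1, and there is no ∂_3, so H_2 ≅ Z.

H_0 ≅ Z,  H_1 ≅ Z^2,  H_2 ≅ Z.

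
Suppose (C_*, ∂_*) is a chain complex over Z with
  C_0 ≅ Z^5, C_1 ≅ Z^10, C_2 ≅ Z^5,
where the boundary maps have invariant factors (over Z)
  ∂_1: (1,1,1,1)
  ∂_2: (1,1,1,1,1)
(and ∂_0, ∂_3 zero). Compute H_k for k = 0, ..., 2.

H_0: b_0 = 5 − 0 − 4 = 1; torsion from ∂_1 factors > 1: none. So H_0 = Z.
H_1: b_1 = 10 − 4 − 5 = 1; torsion from ∂_2 factors > 1: none. So H_1 = Z.
H_2: b_2 = 5 − 5 − 0 = 0; torsion from ∂_3 factors > 1: none. So H_2 = 0.

H_0 = Z,  H_1 = Z,  H_2 = 0.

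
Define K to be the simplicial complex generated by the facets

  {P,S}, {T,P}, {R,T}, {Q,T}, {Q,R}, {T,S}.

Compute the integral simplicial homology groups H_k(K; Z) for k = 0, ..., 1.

Fix the vertex order P < Q < R < S < T and write every simplex with vertices in increasing order. Then dim K = 1 and the simplices of K are:

  0-simplices (5): P, Q, R, S, T
  1-simplices (6): PS, PT, QR, QT, RT, ST

giving chain groups C_0 ≅ Z^5, C_1 ≅ Z^6.

The boundary map ∂_1: C_1 → C_0 is given by ∂[p,q] = [q] − [p].
As a 5×6 matrix over Z this has rank 4, with invariant factors (1,1,1,1).

Now H_k = ker ∂_k / im ∂_{k+1}, so:

  H_0: rank C_0 − rank ∂_1 = 5 − 4 = 1, and the invariant factors of ∂_1 are all 1, so H_0 = Z.
  H_1: rank ker ∂_1 − rank ∂_2 = (6 − 4) − 0 = 2, and there is no ∂_2, so H_1 = Z^2.

As a check, the Euler characteristic is 5 − 6 = -1, which agrees with 1 − 2 = -1.
(K is a triangulation of a wedge of 2 circles.)

H_0 = Z,  H_1 = Z^2.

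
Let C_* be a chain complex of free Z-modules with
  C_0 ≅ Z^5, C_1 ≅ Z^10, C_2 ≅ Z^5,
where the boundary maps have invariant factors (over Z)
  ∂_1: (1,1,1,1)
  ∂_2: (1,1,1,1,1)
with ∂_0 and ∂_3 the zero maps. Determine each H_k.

H_0 = Z,  H_1 = Z,  H_2 = 0.

H_0: b_0 = 5 − 0 − 4 = 1; torsion from ∂_1 factors > 1: none. So H_0 = Z.
H_1: b_1 = 10 − 4 − 5 = 1; torsion from ∂_2 factors > 1: none. So H_1 = Z.
H_2: b_2 = 5 − 5 − 0 = 0; torsion from ∂_3 factors > 1: none. So H_2 = 0.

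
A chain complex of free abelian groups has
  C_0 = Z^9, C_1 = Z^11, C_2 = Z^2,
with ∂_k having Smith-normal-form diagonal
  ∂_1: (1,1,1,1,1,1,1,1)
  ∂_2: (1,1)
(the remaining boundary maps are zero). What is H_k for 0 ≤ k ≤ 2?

H_0: b_0 = 9 − 0 − 8 = 1; torsion from ∂_1 factors > 1: none. So H_0 = Z.
H_1: b_1 = 11 − 8 − 2 = 1; torsion from ∂_2 factors > 1: none. So H_1 = Z.
H_2: b_2 = 2 − 2 − 0 = 0; torsion from ∂_3 factors > 1: none. So H_2 = 0.

H_0 = Z,  H_1 = Z,  H_2 = 0.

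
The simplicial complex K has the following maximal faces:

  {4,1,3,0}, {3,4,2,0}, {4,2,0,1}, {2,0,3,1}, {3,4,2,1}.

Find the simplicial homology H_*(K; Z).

H_0 = Z,  H_1 = 0,  H_2 = 0,  H_3 = Z.

Take the total order 0 < 1 < 2 < 3 < 4 on the vertex set. Then K (dimension 3) consists of the simplices:

  0-simplices (5): [0], [1], [2], [3], [4]
  1-simplices (10): [0,1], [0,2], [0,3], [0,4], [1,2], [1,3], [1,4], [2,3], [2,4], [3,4]
  2-simplices (10): [0,1,2], [0,1,3], [0,1,4], [0,2,3], [0,2,4], [0,3,4], [1,2,3], [1,2,4], [1,3,4], [2,3,4]
  3-simplices (5): [0,1,2,3], [0,1,2,4], [0,1,3,4], [0,2,3,4], [1,2,3,4]

Hence C_0 ≅ Z^5, C_1 ≅ Z^10, C_2 ≅ Z^10, C_3 ≅ Z^5.

Boundary ∂_1: C_1 → C_0 maps an edge to its endpoints' difference, ∂[p,q] = q − p. For instance
  ∂[3,4] = [4] − [3].
As a 5×10 matrix over Z this has rank 4, with invariant factors (1,1,1,1).

Boundary ∂_2: C_2 → C_1 maps a triangle to the signed sum of its edges. For instance
  ∂[0,1,3] = [1,3] − [0,3] + [0,1],
  ∂[0,1,4] = [1,4] − [0,4] + [0,1].
The 10×10 boundary matrix has rank 6 and Smith normal form diag(1,1,1,1,1,1).

The boundary map ∂_3: C_3 → C_2 sends each 3-simplex σ to the alternating sum Σ_i (−1)^i (σ with its i-th vertex removed). For instance
  ∂[0,1,3,4] = [1,3,4] − [0,3,4] + [0,1,4] − [0,1,3],
  ∂[0,1,2,3] = [1,2,3] − [0,2,3] + [0,1,3] − [0,1,2].
As a 10×5 matrix over Z this has rank 4, with invariant factors (1,1,1,1).

Computing H_k = (kernel of ∂_k) / (image of ∂_{k+1}):

  H_0: rank C_0 − rank ∂_1 = 5 − 4 = 1, and the invariant factors of ∂_1 are all 1, so H_0 ≅ Z.
  H_1: rank ker ∂_1 − rank ∂_2 = (10 − 4) − 6 = 0, and the invariant factors of ∂_2 are all 1, so H_1 ≅ 0.
  H_2: rank ker ∂_2 − rank ∂_3 = (10 − 6) − 4 = 0, and the invariant factors of ∂_3 are all 1, so H_2 ≅ 0.
  H_3: rank ker ∂_3 − rank ∂_4 = (5 − 4) − 0 = 1, and there is no ∂_4, so H_3 ≅ Z.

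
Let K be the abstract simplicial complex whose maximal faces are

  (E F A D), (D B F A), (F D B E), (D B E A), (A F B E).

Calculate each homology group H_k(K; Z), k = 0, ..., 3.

H_0 ≅ Z,  H_1 = 0,  H_2 = 0,  H_3 ≅ Z.

Order the vertices as A < B < D < E < F. Listing each simplex with vertices in this order, K has dimension 3 with simplices:

  0-simplices (5): A, B, D, E, F
  1-simplices (10): AB, AD, AE, AF, BD, BE, BF, DE, DF, EF
  2-simplices (10): ABD, ABE, ABF, ADE, ADF, AEF, BDE, BDF, BEF, DEF
  3-simplices (5): ABDE, ABDF, ABEF, ADEF, BDEF

giving chain groups C_0 ≅ Z^5, C_1 ≅ Z^10, C_2 ≅ Z^10, C_3 ≅ Z^5.

Boundary ∂_1: C_1 → C_0 maps an edge to its endpoints' difference, ∂[p,q] = q − p. For instance
  ∂DF = F − D.
This gives a 5×10 integer matrix of rank 4; reducing to Smith normal form yields diagonal entries (1,1,1,1).

The boundary map ∂_2: C_2 → C_1 acts by ∂[p,q,r] = [q,r] − [p,r] + [p,q]. For instance
  ∂ADE = DE − AE + AD,
  ∂BDE = DE − BE + BD.
This gives a 10×10 integer matrix of rank 6; reducing to Smith normal form yields diagonal entries (1,1,1,1,1,1).

∂_3: C_3 → C_2 sends each 3-simplex σ to the alternating sum Σ_i (−1)^i (σ with its i-th vertex removed). For instance
  ∂BDEF = DEF − BEF + BDF − BDE,
  ∂ABDE = BDE − ADE + ABE − ABD.
The resulting 10×5 matrix has rank 4, and its Smith normal form has invariant factors (1,1,1,1).

Reading off H_k = ker ∂_k / im ∂_{k+1}:

  H_0: rank C_0 − rank ∂_1 = 5 − 4 = 1, and the invariant factors of ∂_1 are all 1, so H_0 = Z.
  H_1: rank ker ∂_1 − rank ∂_2 = (10 − 4) − 6 = 0, and the invariant factors of ∂_2 are all 1, so H_1 = 0.
  H_2: rank ker ∂_2 − rank ∂_3 = (10 − 6) − 4 = 0, and the invariant factors of ∂_3 are all 1, so H_2 = 0.
  H_3: rank ker ∂_3 − rank ∂_4 = (5 − 4) − 0 = 1, and there is no ∂_4, so H_3 = Z.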